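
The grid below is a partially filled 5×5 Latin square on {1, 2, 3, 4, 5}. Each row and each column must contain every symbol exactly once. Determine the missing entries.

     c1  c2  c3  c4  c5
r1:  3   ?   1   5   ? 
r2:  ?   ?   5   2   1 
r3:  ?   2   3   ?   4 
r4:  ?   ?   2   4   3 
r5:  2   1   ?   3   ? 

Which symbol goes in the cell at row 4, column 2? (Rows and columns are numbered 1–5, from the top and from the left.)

5

At row 1, column 2: row 1 has {1,3,5}; column 2 has {1,2}; that leaves 4.
At row 1, column 5: row 1 has {1,3,4,5}; column 5 has {1,3,4}; that leaves 2.
At row 2, column 1: row 2 has {1,2,5}; column 1 has {2,3}; that leaves 4.
At row 2, column 2: row 2 has {1,2,4,5}; column 2 has {1,2,4}; that leaves 3.
At row 3, column 4: row 3 has {2,3,4}; column 4 has {2,3,4,5}; that leaves 1.
At row 4, column 2: row 4 has {2,3,4}; column 2 has {1,2,3,4}; that leaves 5.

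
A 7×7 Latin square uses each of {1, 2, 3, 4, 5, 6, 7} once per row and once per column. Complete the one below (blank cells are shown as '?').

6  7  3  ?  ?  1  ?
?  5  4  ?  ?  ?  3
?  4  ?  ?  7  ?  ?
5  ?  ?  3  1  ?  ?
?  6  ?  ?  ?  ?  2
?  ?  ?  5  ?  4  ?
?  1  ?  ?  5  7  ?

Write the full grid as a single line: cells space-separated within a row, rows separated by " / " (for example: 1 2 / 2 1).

6 7 3 2 4 1 5 / 7 5 4 1 6 2 3 / 2 4 5 6 7 3 1 / 5 2 7 3 1 6 4 / 4 6 1 7 3 5 2 / 1 3 6 5 2 4 7 / 3 1 2 4 5 7 6

row 4 has {1,3,5}; column 2 has {1,4,5,6,7} — only 2 is left for (r4,c2).
row 4 has {1,2,3,5}; column 6 has {1,4,7} — only 6 is left for (r4,c6).
row 6 has {4,5}; column 2 has {1,2,4,5,6,7} — only 3 is left for (r6,c2).
row 2 has {3,4,5}; column 6 has {1,4,6,7} — only 2 is left for (r2,c6).
row 4 has {1,2,3,5,6}; column 3 has {3,4} — only 7 is left for (r4,c3).
row 4 has {1,2,3,5,6,7}; column 7 has {2,3} — only 4 is left for (r4,c7).
row 7 has {1,5,7}; column 7 has {2,3,4} — only 6 is left for (r7,c7).
row 1 has {1,3,6,7}; column 7 has {2,3,4,6} — only 5 is left for (r1,c7).
row 2 has {2,3,4,5}; column 5 has {1,5,7} — only 6 is left for (r2,c5).
row 3 has {4,7}; column 7 has {2,3,4,5,6} — only 1 is left for (r3,c7).
row 6 has {3,4,5}; column 5 has {1,5,6,7} — only 2 is left for (r6,c5).
row 6 has {2,3,4,5}; column 7 has {1,2,3,4,5,6} — only 7 is left for (r6,c7).
row 7 has {1,5,6,7}; column 3 has {3,4,7} — only 2 is left for (r7,c3).
row 7 has {1,2,5,6,7}; column 4 has {3,5} — only 4 is left for (r7,c4).
row 1 has {1,3,5,6,7}; column 4 has {3,4,5} — only 2 is left for (r1,c4).
row 1 has {1,2,3,5,6,7}; column 5 has {1,2,5,6,7} — only 4 is left for (r1,c5).
row 3 has {1,4,7}; column 4 has {2,3,4,5} — only 6 is left for (r3,c4).
row 5 has {2,6}; column 5 has {1,2,4,5,6,7} — only 3 is left for (r5,c5).
row 5 has {2,3,6}; column 6 has {1,2,4,6,7} — only 5 is left for (r5,c6).
row 6 has {2,3,4,5,7}; column 1 has {5,6} — only 1 is left for (r6,c1).
row 6 has {1,2,3,4,5,7}; column 3 has {2,3,4,7} — only 6 is left for (r6,c3).
row 7 has {1,2,4,5,6,7}; column 1 has {1,5,6} — only 3 is left for (r7,c1).
row 2 has {2,3,4,5,6}; column 1 has {1,3,5,6} — only 7 is left for (r2,c1).
row 2 has {2,3,4,5,6,7}; column 4 has {2,3,4,5,6} — only 1 is left for (r2,c4).
row 3 has {1,4,6,7}; column 1 has {1,3,5,6,7} — only 2 is left for (r3,c1).
row 3 has {1,2,4,6,7}; column 3 has {2,3,4,6,7} — only 5 is left for (r3,c3).
row 3 has {1,2,4,5,6,7}; column 6 has {1,2,4,5,6,7} — only 3 is left for (r3,c6).
row 5 has {2,3,5,6}; column 1 has {1,2,3,5,6,7} — only 4 is left for (r5,c1).
row 5 has {2,3,4,5,6}; column 3 has {2,3,4,5,6,7} — only 1 is left for (r5,c3).
row 5 has {1,2,3,4,5,6}; column 4 has {1,2,3,4,5,6} — only 7 is left for (r5,c4).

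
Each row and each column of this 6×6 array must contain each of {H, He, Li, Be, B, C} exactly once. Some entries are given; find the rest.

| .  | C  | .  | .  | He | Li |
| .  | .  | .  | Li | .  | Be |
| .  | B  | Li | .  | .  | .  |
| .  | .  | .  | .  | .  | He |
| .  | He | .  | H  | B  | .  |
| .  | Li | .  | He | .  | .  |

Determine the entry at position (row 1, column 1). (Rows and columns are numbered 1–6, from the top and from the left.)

H

(r2,c2) = H
(r2,c5) = C
(r4,c2) = Be
(r5,c6) = C
(r3,c6) = H
(r5,c3) = Be
(r6,c6) = B
(r3,c5) = Be
(r5,c1) = Li
(r6,c5) = H
(r3,c4) = C
(r4,c4) = B
(r4,c5) = Li
(r6,c3) = C
(r1,c4) = Be
(r3,c1) = He
(r4,c3) = H
(r6,c1) = Be
(r1,c3) = B
(r2,c1) = B
(r2,c3) = He
(r4,c1) = C
(r1,c1) = H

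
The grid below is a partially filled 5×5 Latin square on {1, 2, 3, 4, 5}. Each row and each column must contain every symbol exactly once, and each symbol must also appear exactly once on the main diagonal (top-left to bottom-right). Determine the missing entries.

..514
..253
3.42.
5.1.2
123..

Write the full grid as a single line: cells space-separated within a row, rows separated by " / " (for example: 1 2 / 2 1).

2 3 5 1 4 / 4 1 2 5 3 / 3 5 4 2 1 / 5 4 1 3 2 / 1 2 3 4 5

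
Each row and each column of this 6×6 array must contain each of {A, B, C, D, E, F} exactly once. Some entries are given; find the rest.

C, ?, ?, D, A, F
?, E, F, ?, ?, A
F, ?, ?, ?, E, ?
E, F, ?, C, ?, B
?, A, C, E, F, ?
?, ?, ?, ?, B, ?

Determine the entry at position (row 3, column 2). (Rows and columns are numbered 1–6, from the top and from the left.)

D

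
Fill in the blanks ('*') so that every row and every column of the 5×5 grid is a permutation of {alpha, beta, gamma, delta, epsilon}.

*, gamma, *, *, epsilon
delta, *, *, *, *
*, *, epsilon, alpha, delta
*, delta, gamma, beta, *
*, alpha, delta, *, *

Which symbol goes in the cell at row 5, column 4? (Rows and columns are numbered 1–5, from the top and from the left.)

epsilon

(r1,c4) = delta
(r3,c2) = beta
(r4,c5) = alpha
(r2,c2) = epsilon
(r2,c4) = gamma
(r2,c5) = beta
(r3,c1) = gamma
(r4,c1) = epsilon
(r5,c1) = beta
(r5,c4) = epsilon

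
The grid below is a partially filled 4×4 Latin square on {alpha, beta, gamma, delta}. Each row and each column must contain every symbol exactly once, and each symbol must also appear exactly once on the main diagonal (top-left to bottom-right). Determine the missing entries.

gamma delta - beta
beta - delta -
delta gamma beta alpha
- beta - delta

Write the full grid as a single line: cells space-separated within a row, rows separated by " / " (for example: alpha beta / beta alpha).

gamma delta alpha beta / beta alpha delta gamma / delta gamma beta alpha / alpha beta gamma delta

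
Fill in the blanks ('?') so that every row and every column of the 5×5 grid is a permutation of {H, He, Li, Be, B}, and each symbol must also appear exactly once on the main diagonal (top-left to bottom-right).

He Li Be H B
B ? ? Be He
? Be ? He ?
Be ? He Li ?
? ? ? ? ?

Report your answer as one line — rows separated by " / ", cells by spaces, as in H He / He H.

He Li Be H B / B H Li Be He / H Be B He Li / Be B He Li H / Li He H B Be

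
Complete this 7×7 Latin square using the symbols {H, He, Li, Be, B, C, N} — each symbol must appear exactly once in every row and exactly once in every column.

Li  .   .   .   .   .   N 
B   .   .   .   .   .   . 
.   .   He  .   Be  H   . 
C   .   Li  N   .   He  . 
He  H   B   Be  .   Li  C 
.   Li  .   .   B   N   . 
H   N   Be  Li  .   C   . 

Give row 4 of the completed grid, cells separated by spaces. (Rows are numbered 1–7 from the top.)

C B Li N H He Be

(r2,c6): row 2 has {B}; column 6 has {H,He,Li,C,N}, so it must be Be.
(r3,c1): row 3 has {H,He,Be}; column 1 has {H,He,Li,B,C}, so it must be N.
(r4,c5): row 4 has {He,Li,C,N}; column 5 has {Be,B}, so it must be H.
(r5,c5): row 5 has {H,He,Li,Be,B,C}; column 5 has {H,Be,B}, so it must be N.
(r6,c1): row 6 has {Li,B,N}; column 1 has {H,He,Li,B,C,N}, so it must be Be.
(r7,c5): row 7 has {H,Li,Be,C,N}; column 5 has {H,Be,B,N}, so it must be He.
(r7,c7): row 7 has {H,He,Li,Be,C,N}; column 7 has {C,N}, so it must be B.
(r1,c5): row 1 has {Li,N}; column 5 has {H,He,Be,B,N}, so it must be C.
(r1,c6): row 1 has {Li,C,N}; column 6 has {H,He,Li,Be,C,N}, so it must be B.
(r2,c5): row 2 has {Be,B}; column 5 has {H,He,Be,B,C,N}, so it must be Li.
(r3,c7): row 3 has {H,He,Be,N}; column 7 has {B,C,N}, so it must be Li.
(r4,c7): row 4 has {H,He,Li,C,N}; column 7 has {Li,B,C,N}, so it must be Be.
(r1,c3): row 1 has {Li,B,C,N}; column 3 has {He,Li,Be,B}, so it must be H.
(r1,c4): row 1 has {H,Li,B,C,N}; column 4 has {Li,Be,N}, so it must be He.
(r4,c2): row 4 has {H,He,Li,Be,C,N}; column 2 has {H,Li,N}, so it must be B.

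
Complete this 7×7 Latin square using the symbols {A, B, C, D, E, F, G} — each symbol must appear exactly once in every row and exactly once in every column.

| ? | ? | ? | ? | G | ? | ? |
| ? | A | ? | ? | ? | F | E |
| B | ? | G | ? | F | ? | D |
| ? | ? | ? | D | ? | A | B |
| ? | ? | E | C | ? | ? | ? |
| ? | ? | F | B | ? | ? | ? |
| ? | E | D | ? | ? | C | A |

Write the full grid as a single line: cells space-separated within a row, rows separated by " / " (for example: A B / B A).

C B A E G D F / D A B G C F E / B C G A F E D / F G C D E A B / A F E C D B G / E D F B A G C / G E D F B C A

(r2,c4) = G
(r3,c2) = C
(r3,c6) = E
(r4,c3) = C
(r4,c5) = E
(r7,c4) = F
(r7,c5) = B
(r2,c3) = B
(r3,c4) = A
(r7,c1) = G
(r1,c3) = A
(r1,c4) = E
(r4,c1) = F
(r4,c2) = G
(r6,c2) = D
(r6,c6) = G
(r6,c7) = C
(r1,c7) = F
(r5,c7) = G
(r6,c5) = A
(r1,c2) = B
(r1,c6) = D
(r5,c2) = F
(r5,c5) = D
(r5,c6) = B
(r6,c1) = E
(r1,c1) = C
(r2,c1) = D
(r2,c5) = C
(r5,c1) = A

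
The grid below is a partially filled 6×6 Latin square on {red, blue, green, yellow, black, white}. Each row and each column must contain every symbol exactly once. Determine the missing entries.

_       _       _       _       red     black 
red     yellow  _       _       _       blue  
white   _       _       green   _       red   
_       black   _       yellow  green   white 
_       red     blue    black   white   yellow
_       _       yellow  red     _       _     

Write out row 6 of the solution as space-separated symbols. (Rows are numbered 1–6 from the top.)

black white yellow red blue green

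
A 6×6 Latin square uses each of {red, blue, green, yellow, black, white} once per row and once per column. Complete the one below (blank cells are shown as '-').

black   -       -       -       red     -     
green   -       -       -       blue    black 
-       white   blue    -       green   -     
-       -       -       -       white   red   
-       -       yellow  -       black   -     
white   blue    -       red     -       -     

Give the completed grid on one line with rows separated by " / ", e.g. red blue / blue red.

black green white yellow red blue / green yellow red white blue black / red white blue black green yellow / yellow black green blue white red / blue red yellow green black white / white blue black red yellow green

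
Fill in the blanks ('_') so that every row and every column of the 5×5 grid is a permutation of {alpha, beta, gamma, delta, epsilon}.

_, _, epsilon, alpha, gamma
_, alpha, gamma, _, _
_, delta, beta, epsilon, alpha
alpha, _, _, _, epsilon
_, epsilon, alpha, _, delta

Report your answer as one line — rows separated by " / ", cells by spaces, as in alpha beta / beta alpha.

delta beta epsilon alpha gamma / epsilon alpha gamma delta beta / gamma delta beta epsilon alpha / alpha gamma delta beta epsilon / beta epsilon alpha gamma delta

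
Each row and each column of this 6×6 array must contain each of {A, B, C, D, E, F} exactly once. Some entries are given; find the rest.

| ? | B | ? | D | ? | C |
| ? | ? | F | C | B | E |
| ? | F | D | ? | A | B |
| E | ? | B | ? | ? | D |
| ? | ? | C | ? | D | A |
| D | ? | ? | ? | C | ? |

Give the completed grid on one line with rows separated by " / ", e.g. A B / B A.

F B A D E C / A D F C B E / C F D E A B / E C B A F D / B E C F D A / D A E B C F

(r2,c1) = A
(r2,c2) = D
(r3,c1) = C
(r3,c4) = E
(r4,c5) = F
(r5,c2) = E
(r6,c2) = A
(r6,c3) = E
(r6,c6) = F
(r1,c1) = F
(r1,c3) = A
(r1,c5) = E
(r4,c2) = C
(r4,c4) = A
(r5,c1) = B
(r5,c4) = F
(r6,c4) = B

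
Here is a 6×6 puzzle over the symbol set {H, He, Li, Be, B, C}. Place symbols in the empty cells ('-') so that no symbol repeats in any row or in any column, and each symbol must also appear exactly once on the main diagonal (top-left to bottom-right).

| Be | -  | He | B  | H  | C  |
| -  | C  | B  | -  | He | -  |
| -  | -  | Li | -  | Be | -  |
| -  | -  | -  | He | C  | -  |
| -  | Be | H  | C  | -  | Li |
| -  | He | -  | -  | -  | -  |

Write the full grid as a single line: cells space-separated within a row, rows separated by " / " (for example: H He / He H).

Be Li He B H C / H C B Li He Be / C B Li H Be He / Li H Be He C B / He Be H C B Li / B He C Be Li H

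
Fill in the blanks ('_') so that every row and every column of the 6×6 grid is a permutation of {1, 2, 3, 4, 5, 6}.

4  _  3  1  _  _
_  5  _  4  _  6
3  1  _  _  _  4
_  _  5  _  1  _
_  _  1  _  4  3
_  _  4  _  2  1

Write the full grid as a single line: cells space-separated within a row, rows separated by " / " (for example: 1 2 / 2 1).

4 2 3 1 6 5 / 1 5 2 4 3 6 / 3 1 6 2 5 4 / 6 4 5 3 1 2 / 2 6 1 5 4 3 / 5 3 4 6 2 1

At row 2, column 3: row 2 has {4,5,6}; column 3 has {1,3,4,5}; that leaves 2.
At row 2, column 5: row 2 has {2,4,5,6}; column 5 has {1,2,4}; that leaves 3.
At row 3, column 3: row 3 has {1,3,4}; column 3 has {1,2,3,4,5}; that leaves 6.
At row 3, column 5: row 3 has {1,3,4,6}; column 5 has {1,2,3,4}; that leaves 5.
At row 4, column 6: row 4 has {1,5}; column 6 has {1,3,4,6}; that leaves 2.
At row 1, column 5: row 1 has {1,3,4}; column 5 has {1,2,3,4,5}; that leaves 6.
At row 1, column 6: row 1 has {1,3,4,6}; column 6 has {1,2,3,4,6}; that leaves 5.
At row 2, column 1: row 2 has {2,3,4,5,6}; column 1 has {3,4}; that leaves 1.
At row 3, column 4: row 3 has {1,3,4,5,6}; column 4 has {1,4}; that leaves 2.
At row 4, column 1: row 4 has {1,2,5}; column 1 has {1,3,4}; that leaves 6.
At row 4, column 4: row 4 has {1,2,5,6}; column 4 has {1,2,4}; that leaves 3.
At row 6, column 1: row 6 has {1,2,4}; column 1 has {1,3,4,6}; that leaves 5.
At row 6, column 4: row 6 has {1,2,4,5}; column 4 has {1,2,3,4}; that leaves 6.
At row 1, column 2: row 1 has {1,3,4,5,6}; column 2 has {1,5}; that leaves 2.
At row 4, column 2: row 4 has {1,2,3,5,6}; column 2 has {1,2,5}; that leaves 4.
At row 5, column 1: row 5 has {1,3,4}; column 1 has {1,3,4,5,6}; that leaves 2.
At row 5, column 2: row 5 has {1,2,3,4}; column 2 has {1,2,4,5}; that leaves 6.
At row 5, column 4: row 5 has {1,2,3,4,6}; column 4 has {1,2,3,4,6}; that leaves 5.
At row 6, column 2: row 6 has {1,2,4,5,6}; column 2 has {1,2,4,5,6}; that leaves 3.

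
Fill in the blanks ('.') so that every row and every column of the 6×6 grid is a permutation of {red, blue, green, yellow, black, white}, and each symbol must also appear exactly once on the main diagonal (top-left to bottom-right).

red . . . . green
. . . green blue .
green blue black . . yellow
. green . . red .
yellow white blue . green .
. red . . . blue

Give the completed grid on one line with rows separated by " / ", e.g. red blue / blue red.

red black white blue yellow green / black yellow red green blue white / green blue black red white yellow / blue green yellow white red black / yellow white blue black green red / white red green yellow black blue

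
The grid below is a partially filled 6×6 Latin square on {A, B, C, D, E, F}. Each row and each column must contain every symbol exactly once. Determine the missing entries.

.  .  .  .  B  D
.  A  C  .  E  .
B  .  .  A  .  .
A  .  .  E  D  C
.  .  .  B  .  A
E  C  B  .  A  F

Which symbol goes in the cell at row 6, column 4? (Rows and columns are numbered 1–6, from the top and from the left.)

(r2,c6) = B
(r3,c6) = E
(r4,c3) = F
(r6,c4) = D

D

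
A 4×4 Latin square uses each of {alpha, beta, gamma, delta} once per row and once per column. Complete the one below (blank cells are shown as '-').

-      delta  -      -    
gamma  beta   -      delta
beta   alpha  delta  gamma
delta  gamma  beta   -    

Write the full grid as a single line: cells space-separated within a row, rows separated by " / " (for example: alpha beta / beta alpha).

row 1 has {delta}; column 1 has {beta,gamma,delta} — only alpha is left for (r1,c1).
row 1 has {alpha,delta}; column 3 has {beta,delta} — only gamma is left for (r1,c3).
row 1 has {alpha,gamma,delta}; column 4 has {gamma,delta} — only beta is left for (r1,c4).
row 2 has {beta,gamma,delta}; column 3 has {beta,gamma,delta} — only alpha is left for (r2,c3).
row 4 has {beta,gamma,delta}; column 4 has {beta,gamma,delta} — only alpha is left for (r4,c4).

alpha delta gamma beta / gamma beta alpha delta / beta alpha delta gamma / delta gamma beta alpha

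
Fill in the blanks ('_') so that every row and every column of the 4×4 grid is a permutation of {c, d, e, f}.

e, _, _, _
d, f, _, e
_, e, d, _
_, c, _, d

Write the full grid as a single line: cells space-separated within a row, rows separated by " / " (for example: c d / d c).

e d f c / d f c e / c e d f / f c e d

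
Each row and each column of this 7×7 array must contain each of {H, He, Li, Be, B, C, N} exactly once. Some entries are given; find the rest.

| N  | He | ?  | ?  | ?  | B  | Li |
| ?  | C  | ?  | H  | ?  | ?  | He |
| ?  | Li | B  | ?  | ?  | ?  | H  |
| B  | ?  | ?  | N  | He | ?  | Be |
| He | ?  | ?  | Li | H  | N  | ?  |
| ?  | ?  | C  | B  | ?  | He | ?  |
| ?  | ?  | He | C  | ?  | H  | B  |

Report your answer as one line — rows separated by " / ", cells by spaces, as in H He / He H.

(r1,c4) = Be
(r1,c5) = C
(r3,c4) = He
(r4,c2) = H
(r4,c3) = Li
(r4,c6) = C
(r5,c3) = Be
(r5,c7) = C
(r6,c7) = N
(r1,c3) = H
(r2,c3) = N
(r3,c6) = Be
(r5,c2) = B
(r6,c2) = Be
(r6,c5) = Li
(r7,c2) = N
(r7,c5) = Be
(r2,c5) = B
(r2,c6) = Li
(r3,c1) = C
(r3,c5) = N
(r6,c1) = H
(r7,c1) = Li
(r2,c1) = Be

N He H Be C B Li / Be C N H B Li He / C Li B He N Be H / B H Li N He C Be / He B Be Li H N C / H Be C B Li He N / Li N He C Be H B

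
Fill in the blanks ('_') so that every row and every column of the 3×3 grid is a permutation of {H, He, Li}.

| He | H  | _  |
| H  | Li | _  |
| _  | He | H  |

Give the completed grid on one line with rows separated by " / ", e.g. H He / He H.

He H Li / H Li He / Li He H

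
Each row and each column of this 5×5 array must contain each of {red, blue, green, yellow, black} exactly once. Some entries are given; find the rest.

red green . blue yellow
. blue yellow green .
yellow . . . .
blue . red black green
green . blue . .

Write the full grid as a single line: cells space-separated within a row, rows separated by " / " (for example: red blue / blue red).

red green black blue yellow / black blue yellow green red / yellow black green red blue / blue yellow red black green / green red blue yellow black

row 1 has {red,blue,green,yellow}; column 3 has {red,blue,yellow} — only black is left for (r1,c3).
row 2 has {blue,green,yellow}; column 1 has {red,blue,green,yellow} — only black is left for (r2,c1).
row 2 has {blue,green,yellow,black}; column 5 has {green,yellow} — only red is left for (r2,c5).
row 3 has {yellow}; column 3 has {red,blue,yellow,black} — only green is left for (r3,c3).
row 3 has {green,yellow}; column 4 has {blue,green,black} — only red is left for (r3,c4).
row 4 has {red,blue,green,black}; column 2 has {blue,green} — only yellow is left for (r4,c2).
row 5 has {blue,green}; column 4 has {red,blue,green,black} — only yellow is left for (r5,c4).
row 5 has {blue,green,yellow}; column 5 has {red,green,yellow} — only black is left for (r5,c5).
row 3 has {red,green,yellow}; column 2 has {blue,green,yellow} — only black is left for (r3,c2).
row 3 has {red,green,yellow,black}; column 5 has {red,green,yellow,black} — only blue is left for (r3,c5).
row 5 has {blue,green,yellow,black}; column 2 has {blue,green,yellow,black} — only red is left for (r5,c2).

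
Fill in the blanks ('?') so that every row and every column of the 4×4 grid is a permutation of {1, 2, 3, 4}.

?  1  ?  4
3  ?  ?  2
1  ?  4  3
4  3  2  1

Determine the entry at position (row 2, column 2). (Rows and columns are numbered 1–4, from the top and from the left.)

4

At row 1, column 1: row 1 has {1,4}; column 1 has {1,3,4}; that leaves 2.
At row 1, column 3: row 1 has {1,2,4}; column 3 has {2,4}; that leaves 3.
At row 2, column 2: row 2 has {2,3}; column 2 has {1,3}; that leaves 4.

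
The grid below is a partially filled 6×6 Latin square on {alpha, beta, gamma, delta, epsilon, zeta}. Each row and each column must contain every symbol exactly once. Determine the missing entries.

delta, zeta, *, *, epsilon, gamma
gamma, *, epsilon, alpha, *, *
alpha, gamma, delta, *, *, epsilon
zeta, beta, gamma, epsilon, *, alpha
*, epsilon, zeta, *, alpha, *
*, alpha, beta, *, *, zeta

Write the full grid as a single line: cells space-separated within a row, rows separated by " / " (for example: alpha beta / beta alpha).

delta zeta alpha beta epsilon gamma / gamma delta epsilon alpha zeta beta / alpha gamma delta zeta beta epsilon / zeta beta gamma epsilon delta alpha / beta epsilon zeta gamma alpha delta / epsilon alpha beta delta gamma zeta

(r1,c3) = alpha
(r1,c4) = beta
(r2,c2) = delta
(r2,c6) = beta
(r3,c4) = zeta
(r3,c5) = beta
(r4,c5) = delta
(r5,c1) = beta
(r5,c6) = delta
(r6,c1) = epsilon
(r6,c5) = gamma
(r2,c5) = zeta
(r5,c4) = gamma
(r6,c4) = delta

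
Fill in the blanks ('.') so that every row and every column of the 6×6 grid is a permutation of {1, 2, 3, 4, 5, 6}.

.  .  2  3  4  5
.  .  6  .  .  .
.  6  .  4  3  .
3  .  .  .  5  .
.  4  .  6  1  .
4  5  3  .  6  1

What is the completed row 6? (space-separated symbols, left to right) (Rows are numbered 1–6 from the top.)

row 1 has {2,3,4,5}; column 2 has {4,5,6} — only 1 is left for (r1,c2).
row 2 has {6}; column 5 has {1,3,4,5,6} — only 2 is left for (r2,c5).
row 3 has {3,4,6}; column 6 has {1,5} — only 2 is left for (r3,c6).
row 4 has {3,5}; column 2 has {1,4,5,6} — only 2 is left for (r4,c2).
row 4 has {2,3,5}; column 4 has {3,4,6} — only 1 is left for (r4,c4).
row 5 has {1,4,6}; column 3 has {2,3,6} — only 5 is left for (r5,c3).
row 5 has {1,4,5,6}; column 6 has {1,2,5} — only 3 is left for (r5,c6).
row 6 has {1,3,4,5,6}; column 4 has {1,3,4,6} — only 2 is left for (r6,c4).

4 5 3 2 6 1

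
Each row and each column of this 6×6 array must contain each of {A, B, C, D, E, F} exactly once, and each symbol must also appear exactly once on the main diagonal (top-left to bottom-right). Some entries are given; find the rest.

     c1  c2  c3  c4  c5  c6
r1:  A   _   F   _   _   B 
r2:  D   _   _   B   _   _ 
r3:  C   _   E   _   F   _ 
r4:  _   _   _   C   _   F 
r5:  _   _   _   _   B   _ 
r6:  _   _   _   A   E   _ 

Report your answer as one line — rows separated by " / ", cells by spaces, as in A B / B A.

A D F E C B / D F C B A E / C B E D F A / B E A C D F / E A D F B C / F C B A E D

(r2,c2) = F
(r3,c4) = D
(r3,c6) = A
(r6,c6) = D
(r1,c4) = E
(r3,c2) = B
(r5,c4) = F
(r6,c2) = C
(r6,c3) = B
(r1,c2) = D
(r1,c5) = C
(r2,c5) = A
(r4,c5) = D
(r5,c1) = E
(r5,c2) = A
(r5,c6) = C
(r6,c1) = F
(r2,c3) = C
(r2,c6) = E
(r4,c1) = B
(r4,c2) = E
(r4,c3) = A
(r5,c3) = D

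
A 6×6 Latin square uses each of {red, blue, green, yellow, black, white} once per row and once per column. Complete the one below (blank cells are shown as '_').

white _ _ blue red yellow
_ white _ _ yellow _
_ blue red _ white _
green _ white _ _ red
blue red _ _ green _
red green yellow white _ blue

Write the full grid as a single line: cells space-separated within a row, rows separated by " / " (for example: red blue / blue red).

(r1,c2): row 1 has {red,blue,yellow,white}; column 2 has {red,blue,green,white}, so it must be black.
(r1,c3): row 1 has {red,blue,yellow,black,white}; column 3 has {red,yellow,white}, so it must be green.
(r2,c1): row 2 has {yellow,white}; column 1 has {red,blue,green,white}, so it must be black.
(r2,c3): row 2 has {yellow,black,white}; column 3 has {red,green,yellow,white}, so it must be blue.
(r2,c6): row 2 has {blue,yellow,black,white}; column 6 has {red,blue,yellow}, so it must be green.
(r3,c1): row 3 has {red,blue,white}; column 1 has {red,blue,green,black,white}, so it must be yellow.
(r3,c6): row 3 has {red,blue,yellow,white}; column 6 has {red,blue,green,yellow}, so it must be black.
(r4,c2): row 4 has {red,green,white}; column 2 has {red,blue,green,black,white}, so it must be yellow.
(r4,c4): row 4 has {red,green,yellow,white}; column 4 has {blue,white}, so it must be black.
(r4,c5): row 4 has {red,green,yellow,black,white}; column 5 has {red,green,yellow,white}, so it must be blue.
(r5,c3): row 5 has {red,blue,green}; column 3 has {red,blue,green,yellow,white}, so it must be black.
(r5,c4): row 5 has {red,blue,green,black}; column 4 has {blue,black,white}, so it must be yellow.
(r5,c6): row 5 has {red,blue,green,yellow,black}; column 6 has {red,blue,green,yellow,black}, so it must be white.
(r6,c5): row 6 has {red,blue,green,yellow,white}; column 5 has {red,blue,green,yellow,white}, so it must be black.
(r2,c4): row 2 has {blue,green,yellow,black,white}; column 4 has {blue,yellow,black,white}, so it must be red.
(r3,c4): row 3 has {red,blue,yellow,black,white}; column 4 has {red,blue,yellow,black,white}, so it must be green.

white black green blue red yellow / black white blue red yellow green / yellow blue red green white black / green yellow white black blue red / blue red black yellow green white / red green yellow white black blue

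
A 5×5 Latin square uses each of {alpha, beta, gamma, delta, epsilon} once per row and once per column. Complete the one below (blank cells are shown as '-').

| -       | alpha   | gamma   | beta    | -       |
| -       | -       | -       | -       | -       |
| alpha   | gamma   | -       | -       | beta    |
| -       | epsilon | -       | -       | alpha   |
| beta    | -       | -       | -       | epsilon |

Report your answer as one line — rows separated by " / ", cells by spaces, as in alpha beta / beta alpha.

row 1 has {alpha,beta,gamma}; column 5 has {alpha,beta,epsilon} — only delta is left for (r1,c5).
row 2 is empty so far; column 5 has {alpha,beta,delta,epsilon} — only gamma is left for (r2,c5).
row 5 has {beta,epsilon}; column 2 has {alpha,gamma,epsilon} — only delta is left for (r5,c2).
row 5 has {beta,delta,epsilon}; column 3 has {gamma} — only alpha is left for (r5,c3).
row 5 has {alpha,beta,delta,epsilon}; column 4 has {beta} — only gamma is left for (r5,c4).
row 1 has {alpha,beta,gamma,delta}; column 1 has {alpha,beta} — only epsilon is left for (r1,c1).
row 2 has {gamma}; column 1 has {alpha,beta,epsilon} — only delta is left for (r2,c1).
row 2 has {gamma,delta}; column 2 has {alpha,gamma,delta,epsilon} — only beta is left for (r2,c2).
row 2 has {beta,gamma,delta}; column 3 has {alpha,gamma} — only epsilon is left for (r2,c3).
row 2 has {beta,gamma,delta,epsilon}; column 4 has {beta,gamma} — only alpha is left for (r2,c4).
row 3 has {alpha,beta,gamma}; column 3 has {alpha,gamma,epsilon} — only delta is left for (r3,c3).
row 3 has {alpha,beta,gamma,delta}; column 4 has {alpha,beta,gamma} — only epsilon is left for (r3,c4).
row 4 has {alpha,epsilon}; column 1 has {alpha,beta,delta,epsilon} — only gamma is left for (r4,c1).
row 4 has {alpha,gamma,epsilon}; column 3 has {alpha,gamma,delta,epsilon} — only beta is left for (r4,c3).
row 4 has {alpha,beta,gamma,epsilon}; column 4 has {alpha,beta,gamma,epsilon} — only delta is left for (r4,c4).

epsilon alpha gamma beta delta / delta beta epsilon alpha gamma / alpha gamma delta epsilon beta / gamma epsilon beta delta alpha / beta delta alpha gamma epsilon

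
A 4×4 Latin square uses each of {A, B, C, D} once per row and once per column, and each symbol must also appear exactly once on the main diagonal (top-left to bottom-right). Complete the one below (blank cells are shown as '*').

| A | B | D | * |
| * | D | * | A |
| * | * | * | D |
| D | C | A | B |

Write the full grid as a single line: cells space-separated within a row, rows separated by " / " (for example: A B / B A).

Cell (r1,c4): row 1 has {A,B,D}; column 4 has {A,B,D} → C.
Cell (r3,c2): row 3 has {D}; column 2 has {B,C,D} → A.
Cell (r3,c3): row 3 has {A,D}; column 3 has {A,D}; the diagonal has {A,B,D} → C.
Cell (r2,c3): row 2 has {A,D}; column 3 has {A,C,D} → B.
Cell (r3,c1): row 3 has {A,C,D}; column 1 has {A,D} → B.
Cell (r2,c1): row 2 has {A,B,D}; column 1 has {A,B,D} → C.

A B D C / C D B A / B A C D / D C A B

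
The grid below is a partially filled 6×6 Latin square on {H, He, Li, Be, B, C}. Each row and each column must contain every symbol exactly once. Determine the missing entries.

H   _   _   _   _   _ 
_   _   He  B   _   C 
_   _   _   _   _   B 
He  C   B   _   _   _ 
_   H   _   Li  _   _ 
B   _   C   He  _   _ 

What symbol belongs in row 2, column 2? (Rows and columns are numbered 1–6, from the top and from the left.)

Li

(r5,c3) = Be
(r5,c6) = He
(r1,c3) = Li
(r1,c6) = Be
(r3,c3) = H
(r5,c1) = C
(r5,c5) = B
(r1,c4) = C
(r1,c5) = He
(r3,c4) = Be
(r4,c4) = H
(r4,c6) = Li
(r6,c6) = H
(r1,c2) = B
(r3,c1) = Li
(r3,c2) = He
(r3,c5) = C
(r4,c5) = Be
(r6,c5) = Li
(r2,c1) = Be
(r2,c2) = Li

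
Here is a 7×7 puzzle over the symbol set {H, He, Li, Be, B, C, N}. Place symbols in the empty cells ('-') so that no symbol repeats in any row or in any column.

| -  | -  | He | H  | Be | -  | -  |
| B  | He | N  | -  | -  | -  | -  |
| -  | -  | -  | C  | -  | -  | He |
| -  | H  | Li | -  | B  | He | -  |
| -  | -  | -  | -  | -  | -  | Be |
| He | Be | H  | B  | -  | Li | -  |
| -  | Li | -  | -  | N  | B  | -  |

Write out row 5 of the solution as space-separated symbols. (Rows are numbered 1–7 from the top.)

N B C Li He H Be

At row 6, column 5: row 6 has {H,He,Li,Be,B}; column 5 has {Be,B,N}; that leaves C.
At row 6, column 7: row 6 has {H,He,Li,Be,B,C}; column 7 has {He,Be}; that leaves N.
At row 4, column 7: row 4 has {H,He,Li,B}; column 7 has {He,Be,N}; that leaves C.
At row 7, column 7: row 7 has {Li,B,N}; column 7 has {He,Be,C,N}; that leaves H.
At row 2, column 7: row 2 has {He,B,N}; column 7 has {H,He,Be,C,N}; that leaves Li.
At row 1, column 7: row 1 has {H,He,Be}; column 7 has {H,He,Li,Be,C,N}; that leaves B.
At row 2, column 4: row 2 has {He,Li,B,N}; column 4 has {H,B,C}; that leaves Be.
At row 2, column 5: row 2 has {He,Li,Be,B,N}; column 5 has {Be,B,C,N}; that leaves H.
At row 2, column 6: row 2 has {H,He,Li,Be,B,N}; column 6 has {He,Li,B}; that leaves C.
At row 3, column 5: row 3 has {He,C}; column 5 has {H,Be,B,C,N}; that leaves Li.
At row 4, column 4: row 4 has {H,He,Li,B,C}; column 4 has {H,Be,B,C}; that leaves N.
At row 5, column 5: row 5 has {Be}; column 5 has {H,Li,Be,B,C,N}; that leaves He.
At row 7, column 4: row 7 has {H,Li,B,N}; column 4 has {H,Be,B,C,N}; that leaves He.
At row 1, column 6: row 1 has {H,He,Be,B}; column 6 has {He,Li,B,C}; that leaves N.
At row 4, column 1: row 4 has {H,He,Li,B,C,N}; column 1 has {He,B}; that leaves Be.
At row 5, column 4: row 5 has {He,Be}; column 4 has {H,He,Be,B,C,N}; that leaves Li.
At row 5, column 6: row 5 has {He,Li,Be}; column 6 has {He,Li,B,C,N}; that leaves H.
At row 7, column 1: row 7 has {H,He,Li,B,N}; column 1 has {He,Be,B}; that leaves C.
At row 7, column 3: row 7 has {H,He,Li,B,C,N}; column 3 has {H,He,Li,N}; that leaves Be.
At row 1, column 1: row 1 has {H,He,Be,B,N}; column 1 has {He,Be,B,C}; that leaves Li.
At row 1, column 2: row 1 has {H,He,Li,Be,B,N}; column 2 has {H,He,Li,Be}; that leaves C.
At row 3, column 3: row 3 has {He,Li,C}; column 3 has {H,He,Li,Be,N}; that leaves B.
At row 3, column 6: row 3 has {He,Li,B,C}; column 6 has {H,He,Li,B,C,N}; that leaves Be.
At row 5, column 1: row 5 has {H,He,Li,Be}; column 1 has {He,Li,Be,B,C}; that leaves N.
At row 5, column 2: row 5 has {H,He,Li,Be,N}; column 2 has {H,He,Li,Be,C}; that leaves B.
At row 5, column 3: row 5 has {H,He,Li,Be,B,N}; column 3 has {H,He,Li,Be,B,N}; that leaves C.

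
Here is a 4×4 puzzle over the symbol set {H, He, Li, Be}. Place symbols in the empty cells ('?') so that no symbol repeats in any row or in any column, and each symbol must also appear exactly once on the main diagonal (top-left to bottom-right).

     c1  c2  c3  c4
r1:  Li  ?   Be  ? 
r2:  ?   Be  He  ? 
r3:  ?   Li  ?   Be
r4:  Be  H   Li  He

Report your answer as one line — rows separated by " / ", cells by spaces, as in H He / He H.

(r1,c2) = He
(r1,c4) = H
(r2,c1) = H
(r2,c4) = Li
(r3,c1) = He
(r3,c3) = H

Li He Be H / H Be He Li / He Li H Be / Be H Li He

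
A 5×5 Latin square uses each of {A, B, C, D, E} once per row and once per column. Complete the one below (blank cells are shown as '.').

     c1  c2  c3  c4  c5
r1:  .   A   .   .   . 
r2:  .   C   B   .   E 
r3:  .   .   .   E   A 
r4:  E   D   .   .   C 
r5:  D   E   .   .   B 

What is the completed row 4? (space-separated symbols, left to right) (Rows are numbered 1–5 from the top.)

E D A B C

(r1,c5) = D
(r2,c1) = A
(r2,c4) = D
(r3,c2) = B
(r4,c3) = A
(r4,c4) = B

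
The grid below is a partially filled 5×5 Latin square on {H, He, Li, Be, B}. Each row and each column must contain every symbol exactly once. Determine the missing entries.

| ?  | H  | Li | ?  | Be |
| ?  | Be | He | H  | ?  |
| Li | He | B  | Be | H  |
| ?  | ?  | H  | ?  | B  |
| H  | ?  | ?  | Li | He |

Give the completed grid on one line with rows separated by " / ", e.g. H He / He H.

(r2,c1): row 2 has {H,He,Be}; column 1 has {H,Li}, so it must be B.
(r2,c5): row 2 has {H,He,Be,B}; column 5 has {H,He,Be,B}, so it must be Li.
(r4,c2): row 4 has {H,B}; column 2 has {H,He,Be}, so it must be Li.
(r4,c4): row 4 has {H,Li,B}; column 4 has {H,Li,Be}, so it must be He.
(r5,c2): row 5 has {H,He,Li}; column 2 has {H,He,Li,Be}, so it must be B.
(r5,c3): row 5 has {H,He,Li,B}; column 3 has {H,He,Li,B}, so it must be Be.
(r1,c1): row 1 has {H,Li,Be}; column 1 has {H,Li,B}, so it must be He.
(r1,c4): row 1 has {H,He,Li,Be}; column 4 has {H,He,Li,Be}, so it must be B.
(r4,c1): row 4 has {H,He,Li,B}; column 1 has {H,He,Li,B}, so it must be Be.

He H Li B Be / B Be He H Li / Li He B Be H / Be Li H He B / H B Be Li He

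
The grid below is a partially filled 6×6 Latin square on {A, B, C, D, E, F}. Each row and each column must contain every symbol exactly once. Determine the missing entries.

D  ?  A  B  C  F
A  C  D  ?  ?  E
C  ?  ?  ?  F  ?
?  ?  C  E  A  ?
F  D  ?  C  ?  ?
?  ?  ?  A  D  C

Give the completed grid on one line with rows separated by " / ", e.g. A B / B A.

D E A B C F / A C D F B E / C A E D F B / B F C E A D / F D B C E A / E B F A D C

(r1,c2) = E
(r2,c4) = F
(r2,c5) = B
(r3,c4) = D
(r4,c1) = B
(r4,c2) = F
(r4,c6) = D
(r5,c5) = E
(r6,c1) = E
(r6,c2) = B
(r6,c3) = F
(r3,c2) = A
(r3,c6) = B
(r5,c3) = B
(r5,c6) = A
(r3,c3) = E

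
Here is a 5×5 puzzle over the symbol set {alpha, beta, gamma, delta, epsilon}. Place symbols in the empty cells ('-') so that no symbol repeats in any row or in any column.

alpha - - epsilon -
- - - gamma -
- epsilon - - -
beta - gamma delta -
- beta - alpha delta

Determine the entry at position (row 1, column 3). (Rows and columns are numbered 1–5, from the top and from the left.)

delta

Cell (r3,c4): row 3 has {epsilon}; column 4 has {alpha,gamma,delta,epsilon} → beta.
Cell (r4,c2): row 4 has {beta,gamma,delta}; column 2 has {beta,epsilon} → alpha.
Cell (r4,c5): row 4 has {alpha,beta,gamma,delta}; column 5 has {delta} → epsilon.
Cell (r5,c3): row 5 has {alpha,beta,delta}; column 3 has {gamma} → epsilon.
Cell (r2,c2): row 2 has {gamma}; column 2 has {alpha,beta,epsilon} → delta.
Cell (r5,c1): row 5 has {alpha,beta,delta,epsilon}; column 1 has {alpha,beta} → gamma.
Cell (r1,c2): row 1 has {alpha,epsilon}; column 2 has {alpha,beta,delta,epsilon} → gamma.
Cell (r1,c5): row 1 has {alpha,gamma,epsilon}; column 5 has {delta,epsilon} → beta.
Cell (r2,c1): row 2 has {gamma,delta}; column 1 has {alpha,beta,gamma} → epsilon.
Cell (r2,c5): row 2 has {gamma,delta,epsilon}; column 5 has {beta,delta,epsilon} → alpha.
Cell (r3,c1): row 3 has {beta,epsilon}; column 1 has {alpha,beta,gamma,epsilon} → delta.
Cell (r3,c3): row 3 has {beta,delta,epsilon}; column 3 has {gamma,epsilon} → alpha.
Cell (r3,c5): row 3 has {alpha,beta,delta,epsilon}; column 5 has {alpha,beta,delta,epsilon} → gamma.
Cell (r1,c3): row 1 has {alpha,beta,gamma,epsilon}; column 3 has {alpha,gamma,epsilon} → delta.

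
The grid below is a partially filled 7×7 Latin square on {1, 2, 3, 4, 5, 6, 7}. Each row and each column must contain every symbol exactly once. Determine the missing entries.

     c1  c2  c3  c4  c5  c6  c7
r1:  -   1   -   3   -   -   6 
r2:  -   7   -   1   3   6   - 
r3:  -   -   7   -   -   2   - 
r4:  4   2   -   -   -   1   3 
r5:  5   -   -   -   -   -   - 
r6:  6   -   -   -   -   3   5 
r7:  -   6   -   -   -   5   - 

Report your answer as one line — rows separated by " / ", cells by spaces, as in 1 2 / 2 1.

7 1 2 3 5 4 6 / 2 7 5 1 3 6 4 / 3 5 7 4 6 2 1 / 4 2 6 5 7 1 3 / 5 3 4 6 1 7 2 / 6 4 1 7 2 3 5 / 1 6 3 2 4 5 7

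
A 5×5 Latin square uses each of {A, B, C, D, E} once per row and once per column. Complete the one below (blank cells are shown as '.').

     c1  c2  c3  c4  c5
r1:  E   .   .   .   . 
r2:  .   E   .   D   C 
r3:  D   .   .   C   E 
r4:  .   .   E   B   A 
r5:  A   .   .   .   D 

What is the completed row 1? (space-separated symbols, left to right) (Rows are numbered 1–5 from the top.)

E C D A B

row 1 has {E}; column 4 has {B,C,D} — only A is left for (r1,c4).
row 1 has {A,E}; column 5 has {A,C,D,E} — only B is left for (r1,c5).
row 2 has {C,D,E}; column 1 has {A,D,E} — only B is left for (r2,c1).
row 2 has {B,C,D,E}; column 3 has {E} — only A is left for (r2,c3).
row 3 has {C,D,E}; column 3 has {A,E} — only B is left for (r3,c3).
row 4 has {A,B,E}; column 1 has {A,B,D,E} — only C is left for (r4,c1).
row 4 has {A,B,C,E}; column 2 has {E} — only D is left for (r4,c2).
row 5 has {A,D}; column 3 has {A,B,E} — only C is left for (r5,c3).
row 5 has {A,C,D}; column 4 has {A,B,C,D} — only E is left for (r5,c4).
row 1 has {A,B,E}; column 2 has {D,E} — only C is left for (r1,c2).
row 1 has {A,B,C,E}; column 3 has {A,B,C,E} — only D is left for (r1,c3).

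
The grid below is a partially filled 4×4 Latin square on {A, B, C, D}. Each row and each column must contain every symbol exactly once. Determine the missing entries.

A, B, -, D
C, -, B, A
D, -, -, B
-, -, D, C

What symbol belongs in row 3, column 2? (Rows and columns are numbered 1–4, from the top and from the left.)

C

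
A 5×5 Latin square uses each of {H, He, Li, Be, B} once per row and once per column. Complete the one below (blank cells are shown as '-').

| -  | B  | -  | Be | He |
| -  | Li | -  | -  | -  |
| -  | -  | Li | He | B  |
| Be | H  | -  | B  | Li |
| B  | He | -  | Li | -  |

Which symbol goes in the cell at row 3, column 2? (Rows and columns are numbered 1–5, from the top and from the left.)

Be

At row 1, column 3: row 1 has {He,Be,B}; column 3 has {Li}; that leaves H.
At row 2, column 4: row 2 has {Li}; column 4 has {He,Li,Be,B}; that leaves H.
At row 2, column 5: row 2 has {H,Li}; column 5 has {He,Li,B}; that leaves Be.
At row 3, column 1: row 3 has {He,Li,B}; column 1 has {Be,B}; that leaves H.
At row 3, column 2: row 3 has {H,He,Li,B}; column 2 has {H,He,Li,B}; that leaves Be.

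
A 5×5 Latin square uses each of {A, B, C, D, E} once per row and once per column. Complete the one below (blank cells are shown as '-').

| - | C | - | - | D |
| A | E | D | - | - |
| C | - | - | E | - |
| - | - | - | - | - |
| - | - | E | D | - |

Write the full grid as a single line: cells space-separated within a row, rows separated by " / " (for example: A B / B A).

E C A B D / A E D C B / C D B E A / D B C A E / B A E D C

(r5,c1) = B
(r5,c2) = A
(r5,c5) = C
(r1,c1) = E
(r2,c5) = B
(r3,c5) = A
(r4,c1) = D
(r4,c2) = B
(r4,c5) = E
(r2,c4) = C
(r3,c2) = D
(r3,c3) = B
(r4,c4) = A
(r1,c3) = A
(r1,c4) = B
(r4,c3) = C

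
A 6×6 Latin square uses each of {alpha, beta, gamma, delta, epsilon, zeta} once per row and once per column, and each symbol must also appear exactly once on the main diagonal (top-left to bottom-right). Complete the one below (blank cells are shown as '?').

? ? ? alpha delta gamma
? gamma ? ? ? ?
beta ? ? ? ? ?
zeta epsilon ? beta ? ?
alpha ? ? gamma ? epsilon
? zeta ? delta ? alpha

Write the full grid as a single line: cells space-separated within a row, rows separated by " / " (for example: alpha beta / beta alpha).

row 1 has {alpha,gamma,delta}; column 1 has {alpha,beta,zeta}; the diagonal has {alpha,beta,gamma} — only epsilon is left for (r1,c1).
row 1 has {alpha,gamma,delta,epsilon}; column 2 has {gamma,epsilon,zeta} — only beta is left for (r1,c2).
row 1 has {alpha,beta,gamma,delta,epsilon}; column 3 is empty so far — only zeta is left for (r1,c3).
row 2 has {gamma}; column 1 has {alpha,beta,epsilon,zeta} — only delta is left for (r2,c1).
row 3 has {beta}; column 3 has {zeta}; the diagonal has {alpha,beta,gamma,epsilon} — only delta is left for (r3,c3).
row 3 has {beta,delta}; column 6 has {alpha,gamma,epsilon} — only zeta is left for (r3,c6).
row 4 has {beta,epsilon,zeta}; column 6 has {alpha,gamma,epsilon,zeta} — only delta is left for (r4,c6).
row 5 has {alpha,gamma,epsilon}; column 2 has {beta,gamma,epsilon,zeta} — only delta is left for (r5,c2).
row 5 has {alpha,gamma,delta,epsilon}; column 3 has {delta,zeta} — only beta is left for (r5,c3).
row 5 has {alpha,beta,gamma,delta,epsilon}; column 5 has {delta}; the diagonal has {alpha,beta,gamma,delta,epsilon} — only zeta is left for (r5,c5).
row 6 has {alpha,delta,zeta}; column 1 has {alpha,beta,delta,epsilon,zeta} — only gamma is left for (r6,c1).
row 6 has {alpha,gamma,delta,zeta}; column 3 has {beta,delta,zeta} — only epsilon is left for (r6,c3).
row 6 has {alpha,gamma,delta,epsilon,zeta}; column 5 has {delta,zeta} — only beta is left for (r6,c5).
row 2 has {gamma,delta}; column 3 has {beta,delta,epsilon,zeta} — only alpha is left for (r2,c3).
row 2 has {alpha,gamma,delta}; column 5 has {beta,delta,zeta} — only epsilon is left for (r2,c5).
row 2 has {alpha,gamma,delta,epsilon}; column 6 has {alpha,gamma,delta,epsilon,zeta} — only beta is left for (r2,c6).
row 3 has {beta,delta,zeta}; column 2 has {beta,gamma,delta,epsilon,zeta} — only alpha is left for (r3,c2).
row 3 has {alpha,beta,delta,zeta}; column 4 has {alpha,beta,gamma,delta} — only epsilon is left for (r3,c4).
row 3 has {alpha,beta,delta,epsilon,zeta}; column 5 has {beta,delta,epsilon,zeta} — only gamma is left for (r3,c5).
row 4 has {beta,delta,epsilon,zeta}; column 3 has {alpha,beta,delta,epsilon,zeta} — only gamma is left for (r4,c3).
row 4 has {beta,gamma,delta,epsilon,zeta}; column 5 has {beta,gamma,delta,epsilon,zeta} — only alpha is left for (r4,c5).
row 2 has {alpha,beta,gamma,delta,epsilon}; column 4 has {alpha,beta,gamma,delta,epsilon} — only zeta is left for (r2,c4).

epsilon beta zeta alpha delta gamma / delta gamma alpha zeta epsilon beta / beta alpha delta epsilon gamma zeta / zeta epsilon gamma beta alpha delta / alpha delta beta gamma zeta epsilon / gamma zeta epsilon delta beta alpha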